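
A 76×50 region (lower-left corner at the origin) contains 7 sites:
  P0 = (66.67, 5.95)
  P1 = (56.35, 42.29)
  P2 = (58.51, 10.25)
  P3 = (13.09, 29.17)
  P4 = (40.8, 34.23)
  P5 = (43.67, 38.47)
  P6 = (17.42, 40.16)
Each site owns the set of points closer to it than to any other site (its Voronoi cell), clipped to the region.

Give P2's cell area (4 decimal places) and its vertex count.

Area of P2's cell: 706.2132 (5 vertices)

1. box [0,76]×[0,50]: [(0, 0) (76, 0) (76, 50) (0, 50)]
2. ⊥bis P2·P0 via (62.59,8.1): [(0, 0) (58.3216, 0) (76, 33.5478) (76, 50) (0, 50)]  |A|=3503.4645
3. ⊥bis P2·P1 via (57.43,26.27): [(0, 22.3983) (0, 0) (58.3216, 0) (72.7076, 27.3)]  |A|=1610.3528
4. ⊥bis P2·P3 via (35.8,19.71): [(37.9866, 24.9592) (27.5897, 0) (58.3216, 0) (72.7076, 27.3)]  |A|=840.6268
5. ⊥bis P2·P4 via (49.655,22.24): [(54.8789, 26.098) (31.1659, 8.5852) (27.5897, 0) (58.3216, 0) (72.7076, 27.3)]  |A|=706.2132
6. ⊥bis P2·P5 via (51.09,24.36): [(54.8789, 26.098) (31.1659, 8.5852) (27.5897, 0) (58.3216, 0) (72.7076, 27.3)]  |A|=706.2132
7. ⊥bis P2·P6 via (37.965,25.205): [(54.8789, 26.098) (31.1659, 8.5852) (27.5897, 0) (58.3216, 0) (72.7076, 27.3)]  |A|=706.2132
8. canonical 5-gon: [(54.8789, 26.098) (31.1659, 8.5852) (27.5897, 0) (58.3216, 0) (72.7076, 27.3)]
9. shoelace: 706.2132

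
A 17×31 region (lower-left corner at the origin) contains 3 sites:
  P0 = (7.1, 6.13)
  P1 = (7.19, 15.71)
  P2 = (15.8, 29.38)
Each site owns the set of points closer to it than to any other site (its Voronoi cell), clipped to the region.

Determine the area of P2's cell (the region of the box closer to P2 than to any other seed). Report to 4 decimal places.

1. box [0,17]×[0,31]: [(0, 0) (17, 0) (17, 31) (0, 31)]
2. ⊥bis P2·P0 via (11.45,17.755): [(0, 22.0395) (17, 15.6782) (17, 31) (0, 31)]  |A|=206.3992
3. ⊥bis P2·P1 via (11.495,22.545): [(0, 29.7851) (17, 19.0777) (17, 31) (0, 31)]  |A|=111.6664
4. canonical 4-gon: [(0, 29.7851) (17, 19.0777) (17, 31) (0, 31)]
5. shoelace: 111.6664

Area of P2's cell: 111.6664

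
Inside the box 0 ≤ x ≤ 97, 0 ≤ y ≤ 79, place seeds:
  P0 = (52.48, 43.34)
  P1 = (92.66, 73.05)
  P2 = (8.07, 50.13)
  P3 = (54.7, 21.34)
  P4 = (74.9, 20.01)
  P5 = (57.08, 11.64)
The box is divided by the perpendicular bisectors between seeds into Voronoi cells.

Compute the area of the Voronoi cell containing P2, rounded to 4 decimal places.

1. box [0,97]×[0,79]: [(0, 0) (97, 0) (97, 79) (0, 79)]
2. ⊥bis P2·P0 via (30.275,46.735): [(0, 0) (23.1295, 0) (35.2081, 79) (0, 79)]  |A|=2304.3364
3. ⊥bis P2·P1 via (50.365,61.59): [(0, 0) (23.1295, 0) (35.2081, 79) (0, 79)]  |A|=2304.3364
4. ⊥bis P2·P3 via (31.385,35.735): [(0, 0) (9.3217, 0) (27.6743, 29.7249) (35.2081, 79) (0, 79)]  |A|=2099.1189
5. ⊥bis P2·P4 via (41.485,35.07): [(0, 0) (9.3217, 0) (27.6743, 29.7249) (35.2081, 79) (0, 79)]  |A|=2099.1189
6. ⊥bis P2·P5 via (32.575,30.885): [(0, 0) (8.3195, 0) (13.0065, 5.9681) (27.6743, 29.7249) (35.2081, 79) (0, 79)]  |A|=2096.1282
7. canonical 6-gon: [(0, 0) (8.3195, 0) (13.0065, 5.9681) (27.6743, 29.7249) (35.2081, 79) (0, 79)]
8. shoelace: 2096.1282

Area of P2's cell: 2096.1282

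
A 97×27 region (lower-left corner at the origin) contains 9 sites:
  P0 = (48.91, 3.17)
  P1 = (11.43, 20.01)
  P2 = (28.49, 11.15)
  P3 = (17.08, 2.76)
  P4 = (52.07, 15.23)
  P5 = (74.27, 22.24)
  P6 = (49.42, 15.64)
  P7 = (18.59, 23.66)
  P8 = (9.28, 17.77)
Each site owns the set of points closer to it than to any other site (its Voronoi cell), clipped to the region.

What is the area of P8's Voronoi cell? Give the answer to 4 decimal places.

Area of P8's cell: 216.5172

1. box [0,97]×[0,27]: [(0, 0) (97, 0) (97, 27) (0, 27)]
2. ⊥bis P8·P0 via (29.095,10.47): [(0, 0) (25.2378, 0) (35.1848, 27) (0, 27)]  |A|=815.7044
3. ⊥bis P8·P1 via (10.355,18.89): [(0, 0) (25.2378, 0) (26.4912, 3.4022) (1.9055, 27) (0, 27)]  |A|=423.0452
4. ⊥bis P8·P2 via (18.885,14.46): [(0, 0) (13.9019, 0) (17.912, 11.6366) (1.9055, 27) (0, 27)]  |A|=337.3354
5. ⊥bis P8·P3 via (13.18,10.265): [(0, 3.416) (17.177, 12.3421) (1.9055, 27) (0, 27)]  |A|=216.5172
6. ⊥bis P8·P4 via (30.675,16.5): [(0, 3.416) (17.177, 12.3421) (1.9055, 27) (0, 27)]  |A|=216.5172
7. ⊥bis P8·P5 via (41.775,20.005): [(0, 3.416) (17.177, 12.3421) (1.9055, 27) (0, 27)]  |A|=216.5172
8. ⊥bis P8·P6 via (29.35,16.705): [(0, 3.416) (17.177, 12.3421) (1.9055, 27) (0, 27)]  |A|=216.5172
9. ⊥bis P8·P7 via (13.935,20.715): [(0, 3.416) (17.177, 12.3421) (1.9055, 27) (0, 27)]  |A|=216.5172
10. canonical 4-gon: [(0, 3.416) (17.177, 12.3421) (1.9055, 27) (0, 27)]
11. shoelace: 216.5172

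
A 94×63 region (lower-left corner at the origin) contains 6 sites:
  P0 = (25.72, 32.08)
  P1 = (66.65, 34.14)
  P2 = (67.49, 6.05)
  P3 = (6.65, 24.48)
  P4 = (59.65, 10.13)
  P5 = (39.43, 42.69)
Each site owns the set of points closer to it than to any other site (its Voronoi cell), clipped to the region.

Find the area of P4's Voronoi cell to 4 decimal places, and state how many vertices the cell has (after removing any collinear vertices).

1. box [0,94]×[0,63]: [(0, 0) (94, 0) (94, 63) (0, 63)]
2. ⊥bis P4·P0 via (42.685,21.105): [(29.0318, 0) (94, 0) (94, 63) (69.7877, 63)]  |A|=2809.1867
3. ⊥bis P4·P1 via (63.15,22.135): [(46.493, 26.9913) (29.0318, 0) (94, 0) (94, 13.1408)]  |A|=1188.9292
4. ⊥bis P4·P2 via (63.57,8.09): [(69.8609, 20.1785) (46.493, 26.9913) (29.0318, 0) (59.3599, 0)]  |A|=680.8335
5. ⊥bis P4·P3 via (33.15,17.305): [(69.8609, 20.1785) (46.493, 26.9913) (29.0318, 0) (59.3599, 0)]  |A|=680.8335
6. ⊥bis P4·P5 via (49.54,26.41): [(69.8609, 20.1785) (49.2035, 26.201) (43.8182, 22.8567) (29.0318, 0) (59.3599, 0)]  |A|=674.1733
7. canonical 5-gon: [(69.8609, 20.1785) (49.2035, 26.201) (43.8182, 22.8567) (29.0318, 0) (59.3599, 0)]
8. shoelace: 674.1733

Area of P4's cell: 674.1733 (5 vertices)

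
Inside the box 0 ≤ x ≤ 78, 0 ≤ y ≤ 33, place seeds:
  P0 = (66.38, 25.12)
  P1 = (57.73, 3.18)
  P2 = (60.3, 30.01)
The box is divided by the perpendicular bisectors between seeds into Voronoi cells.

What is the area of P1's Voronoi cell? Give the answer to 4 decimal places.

1. box [0,78]×[0,33]: [(0, 0) (78, 0) (78, 33) (0, 33)]
2. ⊥bis P1·P0 via (62.055,14.15): [(0, 0) (78, 0) (78, 7.8636) (14.2436, 33) (0, 33)]  |A|=1772.6953
3. ⊥bis P1·P2 via (59.015,16.595): [(0, 22.2479) (0, 0) (78, 0) (78, 7.8636) (54.8388, 16.995)]  |A|=1363.8965
4. canonical 5-gon: [(0, 22.2479) (0, 0) (78, 0) (78, 7.8636) (54.8388, 16.995)]
5. shoelace: 1363.8965

Area of P1's cell: 1363.8965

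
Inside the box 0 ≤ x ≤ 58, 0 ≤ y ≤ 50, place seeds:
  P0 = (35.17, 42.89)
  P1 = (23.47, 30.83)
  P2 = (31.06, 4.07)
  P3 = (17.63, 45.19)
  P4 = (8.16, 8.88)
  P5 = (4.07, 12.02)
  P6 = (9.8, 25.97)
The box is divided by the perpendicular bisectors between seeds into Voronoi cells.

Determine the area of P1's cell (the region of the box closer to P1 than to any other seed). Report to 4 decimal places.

Area of P1's cell: 400.3890

1. box [0,58]×[0,50]: [(0, 0) (58, 0) (58, 50) (0, 50)]
2. ⊥bis P1·P0 via (29.32,36.86): [(0, 0) (58, 0) (58, 9.0361) (15.7757, 50) (0, 50)]  |A|=2035.1643
3. ⊥bis P1·P2 via (27.265,17.45): [(0, 9.7168) (44.3363, 22.292) (15.7757, 50) (0, 50)]  |A|=1111.5611
4. ⊥bis P1·P3 via (20.55,38.01): [(0, 29.6526) (0, 9.7168) (44.3363, 22.292) (25.8943, 40.1834)]  |A|=770.6891
5. ⊥bis P1·P4 via (15.815,19.855): [(1.1169, 30.1068) (21.5763, 15.8365) (44.3363, 22.292) (25.8943, 40.1834)]  |A|=543.002
6. ⊥bis P1·P5 via (13.77,21.425): [(4.1544, 31.3422) (14.2002, 20.9813) (21.5763, 15.8365) (44.3363, 22.292) (25.8943, 40.1834)]  |A|=521.0614
7. ⊥bis P1·P6 via (16.635,28.4): [(14.1446, 35.405) (20.9451, 16.2768) (21.5763, 15.8365) (44.3363, 22.292) (25.8943, 40.1834)]  |A|=400.389
8. canonical 5-gon: [(14.1446, 35.405) (20.9451, 16.2768) (21.5763, 15.8365) (44.3363, 22.292) (25.8943, 40.1834)]
9. shoelace: 400.389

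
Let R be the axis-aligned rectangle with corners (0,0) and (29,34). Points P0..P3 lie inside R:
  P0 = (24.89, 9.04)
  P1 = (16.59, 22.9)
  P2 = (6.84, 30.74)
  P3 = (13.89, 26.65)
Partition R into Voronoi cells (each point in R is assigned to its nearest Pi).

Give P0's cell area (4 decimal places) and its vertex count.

1. box [0,29]×[0,34]: [(0, 0) (29, 0) (29, 34) (0, 34)]
2. ⊥bis P0·P1 via (20.74,15.97): [(0, 3.5499) (0, 0) (29, 0) (29, 20.9165)]  |A|=354.7629
3. ⊥bis P0·P2 via (15.865,19.89): [(0, 3.5499) (0, 0) (29, 0) (29, 20.9165)]  |A|=354.7629
4. ⊥bis P0·P3 via (19.39,17.845): [(0, 3.5499) (0, 0) (29, 0) (29, 20.9165)]  |A|=354.7629
5. canonical 4-gon: [(0, 3.5499) (0, 0) (29, 0) (29, 20.9165)]
6. shoelace: 354.7629

Area of P0's cell: 354.7629 (4 vertices)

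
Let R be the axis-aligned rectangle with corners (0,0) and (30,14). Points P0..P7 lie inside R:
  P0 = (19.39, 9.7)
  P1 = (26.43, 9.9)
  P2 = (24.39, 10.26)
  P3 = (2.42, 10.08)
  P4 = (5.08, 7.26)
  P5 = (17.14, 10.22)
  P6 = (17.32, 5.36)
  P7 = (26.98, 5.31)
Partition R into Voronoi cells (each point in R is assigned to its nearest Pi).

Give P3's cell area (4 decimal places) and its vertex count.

1. box [0,30]×[0,14]: [(0, 0) (30, 0) (30, 14) (0, 14)]
2. ⊥bis P3·P0 via (10.905,9.89): [(0, 0) (10.6835, 0) (10.997, 14) (0, 14)]  |A|=151.764
3. ⊥bis P3·P1 via (14.425,9.99): [(0, 0) (10.6835, 0) (10.997, 14) (0, 14)]  |A|=151.764
4. ⊥bis P3·P2 via (13.405,10.17): [(0, 0) (10.6835, 0) (10.997, 14) (0, 14)]  |A|=151.764
5. ⊥bis P3·P4 via (3.75,8.67): [(0, 5.1328) (9.4006, 14) (0, 14)]  |A|=41.6787
6. ⊥bis P3·P5 via (9.78,10.15): [(0, 5.1328) (9.4006, 14) (0, 14)]  |A|=41.6787
7. ⊥bis P3·P6 via (9.87,7.72): [(0, 5.1328) (9.4006, 14) (0, 14)]  |A|=41.6787
8. ⊥bis P3·P7 via (14.7,7.695): [(0, 5.1328) (9.4006, 14) (0, 14)]  |A|=41.6787
9. canonical 3-gon: [(0, 5.1328) (9.4006, 14) (0, 14)]
10. shoelace: 41.6787

Area of P3's cell: 41.6787 (3 vertices)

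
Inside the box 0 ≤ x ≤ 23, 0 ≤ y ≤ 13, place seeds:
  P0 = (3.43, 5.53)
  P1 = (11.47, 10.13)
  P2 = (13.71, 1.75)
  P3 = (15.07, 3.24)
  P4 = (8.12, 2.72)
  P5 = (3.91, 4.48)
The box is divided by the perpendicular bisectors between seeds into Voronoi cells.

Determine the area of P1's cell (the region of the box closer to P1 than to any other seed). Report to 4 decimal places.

Area of P1's cell: 82.3454

1. box [0,23]×[0,13]: [(0, 0) (23, 0) (23, 13) (0, 13)]
2. ⊥bis P1·P0 via (7.45,7.83): [(11.9299, 0) (23, 0) (23, 13) (4.492, 13)]  |A|=192.2577
3. ⊥bis P1·P2 via (12.59,5.94): [(9.0697, 4.999) (23, 8.7226) (23, 13) (4.492, 13)]  |A|=103.8335
4. ⊥bis P1·P3 via (13.27,6.685): [(9.0697, 4.999) (11.0629, 5.5318) (23, 11.7689) (23, 13) (4.492, 13)]  |A|=85.6517
5. ⊥bis P1·P4 via (9.795,6.425): [(7.7161, 7.3648) (11.3912, 5.7034) (23, 11.7689) (23, 13) (4.492, 13)]  |A|=82.3454
6. ⊥bis P1·P5 via (7.69,7.305): [(7.7161, 7.3648) (11.3912, 5.7034) (23, 11.7689) (23, 13) (4.492, 13)]  |A|=82.3454
7. canonical 5-gon: [(7.7161, 7.3648) (11.3912, 5.7034) (23, 11.7689) (23, 13) (4.492, 13)]
8. shoelace: 82.3454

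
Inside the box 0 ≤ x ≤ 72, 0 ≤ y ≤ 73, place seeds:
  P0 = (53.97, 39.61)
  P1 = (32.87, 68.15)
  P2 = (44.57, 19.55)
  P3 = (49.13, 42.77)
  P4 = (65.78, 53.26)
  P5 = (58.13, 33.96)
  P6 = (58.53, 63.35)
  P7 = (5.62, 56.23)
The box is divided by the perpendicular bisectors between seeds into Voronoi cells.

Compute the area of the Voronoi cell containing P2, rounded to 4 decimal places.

Area of P2's cell: 1819.7764

1. box [0,72]×[0,73]: [(0, 0) (72, 0) (72, 73) (0, 73)]
2. ⊥bis P2·P0 via (49.27,29.58): [(0, 52.6676) (0, 0) (72, 0) (72, 18.9289)]  |A|=2577.4737
3. ⊥bis P2·P1 via (38.72,43.85): [(25.572, 40.6847) (0, 34.5285) (0, 0) (72, 0) (72, 18.9289)]  |A|=2345.5468
4. ⊥bis P2·P3 via (46.85,31.16): [(45.2116, 31.4818) (13.3418, 37.7404) (0, 34.5285) (0, 0) (72, 0) (72, 18.9289)]  |A|=2260.357
5. ⊥bis P2·P4 via (55.175,36.405): [(45.2116, 31.4818) (13.3418, 37.7404) (0, 34.5285) (0, 0) (72, 0) (72, 18.9289)]  |A|=2260.357
6. ⊥bis P2·P5 via (51.35,26.755): [(47.4333, 30.4407) (45.2116, 31.4818) (13.3418, 37.7404) (0, 34.5285) (0, 0) (72, 0) (72, 7.3231)]  |A|=2117.7992
7. ⊥bis P2·P6 via (51.55,41.45): [(47.4333, 30.4407) (45.2116, 31.4818) (13.3418, 37.7404) (0, 34.5285) (0, 0) (72, 0) (72, 7.3231)]  |A|=2117.7992
8. ⊥bis P2·P7 via (25.095,37.89): [(47.4333, 30.4407) (45.2116, 31.4818) (23.1418, 35.8159) (0, 11.242) (0, 0) (72, 0) (72, 7.3231)]  |A|=1819.7764
9. canonical 7-gon: [(47.4333, 30.4407) (45.2116, 31.4818) (23.1418, 35.8159) (0, 11.242) (0, 0) (72, 0) (72, 7.3231)]
10. shoelace: 1819.7764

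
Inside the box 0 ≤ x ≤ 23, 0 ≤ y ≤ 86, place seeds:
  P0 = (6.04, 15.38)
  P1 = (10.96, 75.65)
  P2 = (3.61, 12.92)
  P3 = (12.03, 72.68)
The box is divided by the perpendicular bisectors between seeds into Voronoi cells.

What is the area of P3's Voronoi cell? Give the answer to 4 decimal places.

Area of P3's cell: 699.0732

1. box [0,23]×[0,86]: [(0, 0) (23, 0) (23, 86) (0, 86)]
2. ⊥bis P3·P0 via (9.035,44.03): [(0, 44.9745) (23, 42.5701) (23, 86) (0, 86)]  |A|=971.2368
3. ⊥bis P3·P1 via (11.495,74.165): [(0, 70.0237) (0, 44.9745) (23, 42.5701) (23, 78.3099)]  |A|=699.0732
4. ⊥bis P3·P2 via (7.82,42.8): [(0, 70.0237) (0, 44.9745) (23, 42.5701) (23, 78.3099)]  |A|=699.0732
5. canonical 4-gon: [(0, 70.0237) (0, 44.9745) (23, 42.5701) (23, 78.3099)]
6. shoelace: 699.0732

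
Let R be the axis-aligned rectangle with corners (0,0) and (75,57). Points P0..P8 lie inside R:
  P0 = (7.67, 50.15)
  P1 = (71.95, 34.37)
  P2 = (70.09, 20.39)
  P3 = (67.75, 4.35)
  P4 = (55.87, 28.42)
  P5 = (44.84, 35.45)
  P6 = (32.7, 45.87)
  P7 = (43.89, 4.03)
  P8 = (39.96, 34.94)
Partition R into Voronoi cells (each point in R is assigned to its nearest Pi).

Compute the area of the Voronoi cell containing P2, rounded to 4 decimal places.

1. box [0,75]×[0,57]: [(0, 0) (75, 0) (75, 57) (0, 57)]
2. ⊥bis P2·P0 via (38.88,35.27): [(22.0643, 0) (75, 0) (75, 57) (49.2402, 57)]  |A|=2242.8209
3. ⊥bis P2·P1 via (71.02,27.38): [(37.2598, 31.8717) (22.0643, 0) (75, 0) (75, 26.8505)]  |A|=1350.2464
4. ⊥bis P2·P3 via (68.92,12.37): [(37.2598, 31.8717) (30.6255, 17.9566) (75, 11.483) (75, 26.8505)]  |A|=620.1971
5. ⊥bis P2·P4 via (62.98,24.405): [(65.1044, 28.1671) (57.1532, 14.0866) (75, 11.483) (75, 26.8505)]  |A|=212.0311
6. ⊥bis P2·P5 via (57.465,27.92): [(65.1044, 28.1671) (57.1532, 14.0866) (75, 11.483) (75, 26.8505)]  |A|=212.0311
7. ⊥bis P2·P6 via (51.395,33.13): [(65.1044, 28.1671) (57.1532, 14.0866) (75, 11.483) (75, 26.8505)]  |A|=212.0311
8. ⊥bis P2·P7 via (56.99,12.21): [(65.1044, 28.1671) (57.1532, 14.0866) (75, 11.483) (75, 26.8505)]  |A|=212.0311
9. ⊥bis P2·P8 via (55.025,27.665): [(65.1044, 28.1671) (57.1532, 14.0866) (75, 11.483) (75, 26.8505)]  |A|=212.0311
10. canonical 4-gon: [(65.1044, 28.1671) (57.1532, 14.0866) (75, 11.483) (75, 26.8505)]
11. shoelace: 212.0311

Area of P2's cell: 212.0311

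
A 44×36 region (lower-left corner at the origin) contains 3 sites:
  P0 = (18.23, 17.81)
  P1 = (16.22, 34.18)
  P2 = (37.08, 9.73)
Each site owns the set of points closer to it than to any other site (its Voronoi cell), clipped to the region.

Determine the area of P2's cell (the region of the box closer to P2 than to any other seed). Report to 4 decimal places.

Area of P2's cell: 499.5093

1. box [0,44]×[0,36]: [(0, 0) (44, 0) (44, 36) (0, 36)]
2. ⊥bis P2·P0 via (27.655,13.77): [(21.7525, 0) (44, 0) (44, 36) (37.1838, 36)]  |A|=523.1456
3. ⊥bis P2·P1 via (26.65,21.955): [(33.7658, 28.026) (21.7525, 0) (44, 0) (44, 36) (43.1121, 36)]  |A|=499.5093
4. canonical 5-gon: [(33.7658, 28.026) (21.7525, 0) (44, 0) (44, 36) (43.1121, 36)]
5. shoelace: 499.5093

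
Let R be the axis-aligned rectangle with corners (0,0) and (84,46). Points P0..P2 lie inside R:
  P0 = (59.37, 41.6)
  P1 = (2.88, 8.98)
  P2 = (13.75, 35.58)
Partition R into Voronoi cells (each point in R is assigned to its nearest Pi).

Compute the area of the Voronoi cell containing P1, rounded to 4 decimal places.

Area of P1's cell: 728.4835

1. box [0,84]×[0,46]: [(0, 0) (84, 0) (84, 46) (0, 46)]
2. ⊥bis P1·P0 via (31.125,25.29): [(0, 0) (45.7286, 0) (19.1661, 46) (0, 46)]  |A|=1492.5783
3. ⊥bis P1·P2 via (8.315,22.28): [(0, 25.6779) (0, 0) (45.7286, 0) (40.4449, 9.1502)]  |A|=728.4835
4. canonical 4-gon: [(0, 25.6779) (0, 0) (45.7286, 0) (40.4449, 9.1502)]
5. shoelace: 728.4835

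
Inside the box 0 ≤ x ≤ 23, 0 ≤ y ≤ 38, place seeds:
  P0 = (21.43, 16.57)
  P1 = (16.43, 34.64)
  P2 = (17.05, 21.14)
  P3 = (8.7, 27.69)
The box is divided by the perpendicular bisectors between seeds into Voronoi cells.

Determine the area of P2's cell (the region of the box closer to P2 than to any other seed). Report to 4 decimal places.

1. box [0,23]×[0,38]: [(0, 0) (23, 0) (23, 38) (0, 38)]
2. ⊥bis P2·P0 via (19.24,18.855): [(0, 0.4149) (23, 22.4587) (23, 38) (0, 38)]  |A|=610.9537
3. ⊥bis P2·P1 via (16.74,27.89): [(0, 27.1212) (0, 0.4149) (23, 22.4587) (23, 28.1775)]  |A|=372.8887
4. ⊥bis P2·P3 via (12.875,24.415): [(15.5583, 27.8357) (0, 8.0018) (0, 0.4149) (23, 22.4587) (23, 28.1775)]  |A|=224.156
5. canonical 5-gon: [(15.5583, 27.8357) (0, 8.0018) (0, 0.4149) (23, 22.4587) (23, 28.1775)]
6. shoelace: 224.156

Area of P2's cell: 224.1560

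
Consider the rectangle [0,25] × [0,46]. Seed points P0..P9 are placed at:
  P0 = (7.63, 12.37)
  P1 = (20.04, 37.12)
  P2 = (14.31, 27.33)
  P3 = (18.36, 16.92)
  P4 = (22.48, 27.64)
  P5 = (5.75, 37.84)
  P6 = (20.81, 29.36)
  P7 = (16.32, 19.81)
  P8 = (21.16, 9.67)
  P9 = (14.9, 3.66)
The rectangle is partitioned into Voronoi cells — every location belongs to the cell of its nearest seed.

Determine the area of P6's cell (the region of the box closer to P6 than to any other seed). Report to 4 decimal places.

Area of P6's cell: 40.0128

1. box [0,25]×[0,46]: [(0, 0) (25, 0) (25, 46) (0, 46)]
2. ⊥bis P6·P0 via (14.22,20.865): [(0, 31.8962) (25, 12.5024) (25, 46) (0, 46)]  |A|=595.0177
3. ⊥bis P6·P1 via (20.425,33.24): [(0.7805, 31.2907) (25, 12.5024) (25, 33.694)]  |A|=256.6249
4. ⊥bis P6·P2 via (17.56,28.345): [(16.1633, 32.8171) (21.7109, 15.0539) (25, 12.5024) (25, 33.694)]  |A|=115.7665
5. ⊥bis P6·P3 via (19.585,23.14): [(16.1633, 32.8171) (19.1594, 23.2238) (25, 22.0735) (25, 33.694)]  |A|=77.6352
6. ⊥bis P6·P4 via (21.645,28.5): [(16.1633, 32.8171) (18.4733, 25.4205) (25, 31.7575) (25, 33.694)]  |A|=40.0128
7. ⊥bis P6·P5 via (13.28,33.6): [(16.1633, 32.8171) (18.4733, 25.4205) (25, 31.7575) (25, 33.694)]  |A|=40.0128
8. ⊥bis P6·P7 via (18.565,24.585): [(16.1633, 32.8171) (18.4733, 25.4205) (25, 31.7575) (25, 33.694)]  |A|=40.0128
9. ⊥bis P6·P8 via (20.985,19.515): [(16.1633, 32.8171) (18.4733, 25.4205) (25, 31.7575) (25, 33.694)]  |A|=40.0128
10. ⊥bis P6·P9 via (17.855,16.51): [(16.1633, 32.8171) (18.4733, 25.4205) (25, 31.7575) (25, 33.694)]  |A|=40.0128
11. canonical 4-gon: [(16.1633, 32.8171) (18.4733, 25.4205) (25, 31.7575) (25, 33.694)]
12. shoelace: 40.0128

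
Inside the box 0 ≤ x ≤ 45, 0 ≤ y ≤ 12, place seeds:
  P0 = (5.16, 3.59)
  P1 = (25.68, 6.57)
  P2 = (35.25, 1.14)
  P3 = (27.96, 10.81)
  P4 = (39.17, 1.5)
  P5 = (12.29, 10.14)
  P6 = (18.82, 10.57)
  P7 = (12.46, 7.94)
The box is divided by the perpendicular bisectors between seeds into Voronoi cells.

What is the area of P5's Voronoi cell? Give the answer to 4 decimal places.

Area of P5's cell: 30.8640

1. box [0,45]×[0,12]: [(0, 0) (45, 0) (45, 12) (0, 12)]
2. ⊥bis P5·P0 via (8.725,6.865): [(15.0316, 0) (45, 0) (45, 12) (4.0077, 12)]  |A|=425.7644
3. ⊥bis P5·P1 via (18.985,8.355): [(15.0316, 0) (16.7574, 0) (19.9568, 12) (4.0077, 12)]  |A|=106.0498
4. ⊥bis P5·P2 via (23.77,5.64): [(15.0316, 0) (16.7574, 0) (19.9568, 12) (4.0077, 12)]  |A|=106.0498
5. ⊥bis P5·P3 via (20.125,10.475): [(15.0316, 0) (16.7574, 0) (19.9568, 12) (4.0077, 12)]  |A|=106.0498
6. ⊥bis P5·P4 via (25.73,5.82): [(15.0316, 0) (16.7574, 0) (19.9568, 12) (4.0077, 12)]  |A|=106.0498
7. ⊥bis P5·P6 via (15.555,10.355): [(15.0316, 0) (16.2369, 0) (15.4467, 12) (4.0077, 12)]  |A|=75.8657
8. ⊥bis P5·P7 via (12.375,9.04): [(7.1013, 8.6325) (15.6251, 9.2911) (15.4467, 12) (4.0077, 12)]  |A|=30.864
9. canonical 4-gon: [(7.1013, 8.6325) (15.6251, 9.2911) (15.4467, 12) (4.0077, 12)]
10. shoelace: 30.864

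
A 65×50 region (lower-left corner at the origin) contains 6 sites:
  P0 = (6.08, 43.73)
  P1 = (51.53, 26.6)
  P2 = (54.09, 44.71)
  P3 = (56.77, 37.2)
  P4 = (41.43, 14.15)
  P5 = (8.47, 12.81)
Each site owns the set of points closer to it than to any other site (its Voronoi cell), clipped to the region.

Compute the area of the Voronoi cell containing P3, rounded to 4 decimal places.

1. box [0,65]×[0,50]: [(0, 0) (65, 0) (65, 50) (0, 50)]
2. ⊥bis P3·P0 via (31.425,40.465): [(26.2122, 0) (65, 0) (65, 50) (32.6533, 50)]  |A|=1778.3618
3. ⊥bis P3·P1 via (54.15,31.9): [(31.7482, 42.9741) (65, 26.5364) (65, 50) (32.6533, 50)]  |A|=503.7354
4. ⊥bis P3·P2 via (55.43,40.955): [(44.0487, 36.8935) (65, 26.5364) (65, 44.3701)]  |A|=186.82
5. ⊥bis P3·P4 via (49.1,25.675): [(44.0487, 36.8935) (65, 26.5364) (65, 44.3701)]  |A|=186.82
6. ⊥bis P3·P5 via (32.62,25.005): [(44.0487, 36.8935) (65, 26.5364) (65, 44.3701)]  |A|=186.82
7. canonical 3-gon: [(44.0487, 36.8935) (65, 26.5364) (65, 44.3701)]
8. shoelace: 186.82

Area of P3's cell: 186.8200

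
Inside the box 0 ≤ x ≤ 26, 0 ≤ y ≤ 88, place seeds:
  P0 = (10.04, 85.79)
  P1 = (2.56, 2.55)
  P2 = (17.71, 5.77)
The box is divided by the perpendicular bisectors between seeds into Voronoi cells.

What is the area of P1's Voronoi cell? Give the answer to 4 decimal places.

1. box [0,26]×[0,88]: [(0, 0) (26, 0) (26, 88) (0, 88)]
2. ⊥bis P1·P0 via (6.3,44.17): [(0, 44.7361) (0, 0) (26, 0) (26, 42.3997)]  |A|=1132.7663
3. ⊥bis P1·P2 via (10.135,4.16): [(1.5403, 44.5977) (0, 44.7361) (0, 0) (11.0192, 0)]  |A|=280.1688
4. canonical 4-gon: [(1.5403, 44.5977) (0, 44.7361) (0, 0) (11.0192, 0)]
5. shoelace: 280.1688

Area of P1's cell: 280.1688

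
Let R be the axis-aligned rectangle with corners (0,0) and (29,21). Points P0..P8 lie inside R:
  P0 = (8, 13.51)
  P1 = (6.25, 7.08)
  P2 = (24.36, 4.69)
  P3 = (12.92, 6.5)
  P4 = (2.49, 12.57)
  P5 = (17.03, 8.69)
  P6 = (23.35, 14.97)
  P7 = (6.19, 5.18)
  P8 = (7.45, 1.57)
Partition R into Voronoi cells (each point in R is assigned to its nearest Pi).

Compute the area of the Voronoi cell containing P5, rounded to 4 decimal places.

1. box [0,29]×[0,21]: [(0, 0) (29, 0) (29, 21) (0, 21)]
2. ⊥bis P5·P0 via (12.515,11.1): [(6.5901, 0) (29, 0) (29, 21) (17.7994, 21)]  |A|=352.9106
3. ⊥bis P5·P1 via (11.64,7.885): [(11.4561, 9.1162) (12.8176, 0) (29, 0) (29, 21) (17.7994, 21)]  |A|=324.5247
4. ⊥bis P5·P2 via (20.695,6.69): [(11.4561, 9.1162) (12.8176, 0) (17.0442, 0) (28.504, 21) (17.7994, 21)]  |A|=193.7814
5. ⊥bis P5·P3 via (14.975,7.595): [(12.8114, 11.6554) (18.0449, 1.8337) (28.504, 21) (17.7994, 21)]  |A|=151.5314
6. ⊥bis P5·P4 via (9.76,10.63): [(12.8114, 11.6554) (18.0449, 1.8337) (28.504, 21) (17.7994, 21)]  |A|=151.5314
7. ⊥bis P5·P6 via (20.19,11.83): [(15.4506, 16.5996) (12.8114, 11.6554) (18.0449, 1.8337) (22.3266, 9.6798)]  |A|=67.6872
8. ⊥bis P5·P7 via (11.61,6.935): [(15.4506, 16.5996) (12.8114, 11.6554) (18.0449, 1.8337) (22.3266, 9.6798)]  |A|=67.6872
9. ⊥bis P5·P8 via (12.24,5.13): [(15.4506, 16.5996) (12.8114, 11.6554) (18.0449, 1.8337) (22.3266, 9.6798)]  |A|=67.6872
10. canonical 4-gon: [(15.4506, 16.5996) (12.8114, 11.6554) (18.0449, 1.8337) (22.3266, 9.6798)]
11. shoelace: 67.6872

Area of P5's cell: 67.6872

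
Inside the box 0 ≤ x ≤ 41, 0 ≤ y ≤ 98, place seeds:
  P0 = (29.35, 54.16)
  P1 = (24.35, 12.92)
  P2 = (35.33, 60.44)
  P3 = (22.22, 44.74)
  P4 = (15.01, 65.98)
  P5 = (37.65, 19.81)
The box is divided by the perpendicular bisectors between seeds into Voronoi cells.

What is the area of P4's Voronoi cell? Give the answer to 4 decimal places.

Area of P4's cell: 1268.3341

1. box [0,41]×[0,98]: [(0, 0) (41, 0) (41, 98) (0, 98)]
2. ⊥bis P4·P0 via (22.18,60.07): [(0, 33.1613) (41, 82.9024) (41, 98) (0, 98)]  |A|=1638.6951
3. ⊥bis P4·P1 via (19.68,39.45): [(0, 35.9858) (2.7233, 36.4652) (41, 82.9024) (41, 98) (0, 98)]  |A|=1634.8491
4. ⊥bis P4·P2 via (25.17,63.21): [(0, 35.9858) (2.7233, 36.4652) (25.3686, 63.9384) (34.6551, 98) (0, 98)]  |A|=1408.7913
5. ⊥bis P4·P3 via (18.615,55.36): [(0, 49.0411) (18.1744, 55.2104) (25.3686, 63.9384) (34.6551, 98) (0, 98)]  |A|=1268.3341
6. ⊥bis P4·P5 via (26.33,42.895): [(0, 49.0411) (18.1744, 55.2104) (25.3686, 63.9384) (34.6551, 98) (0, 98)]  |A|=1268.3341
7. canonical 5-gon: [(0, 49.0411) (18.1744, 55.2104) (25.3686, 63.9384) (34.6551, 98) (0, 98)]
8. shoelace: 1268.3341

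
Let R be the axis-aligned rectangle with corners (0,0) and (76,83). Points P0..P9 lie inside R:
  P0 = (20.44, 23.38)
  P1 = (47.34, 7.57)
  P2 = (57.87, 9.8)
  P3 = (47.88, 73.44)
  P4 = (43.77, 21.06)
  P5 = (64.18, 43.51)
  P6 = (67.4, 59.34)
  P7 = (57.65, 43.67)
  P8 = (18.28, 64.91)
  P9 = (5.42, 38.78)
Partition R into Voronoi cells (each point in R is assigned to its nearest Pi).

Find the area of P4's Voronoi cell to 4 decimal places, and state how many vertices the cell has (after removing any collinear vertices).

1. box [0,76]×[0,83]: [(0, 0) (76, 0) (76, 83) (0, 83)]
2. ⊥bis P4·P0 via (32.105,22.22): [(29.8954, 0) (76, 0) (76, 83) (38.1491, 83)]  |A|=3484.1527
3. ⊥bis P4·P1 via (45.555,14.315): [(30.9341, 10.4457) (76, 22.372) (76, 83) (38.1491, 83)]  |A|=2739.2482
4. ⊥bis P4·P2 via (50.82,15.43): [(30.9341, 10.4457) (51.1018, 15.7829) (76, 46.9609) (76, 83) (38.1491, 83)]  |A|=2433.1386
5. ⊥bis P4·P3 via (45.825,47.25): [(34.681, 48.1244) (30.9341, 10.4457) (51.1018, 15.7829) (74.438, 45.0049)]  |A|=987.2343
6. ⊥bis P4·P5 via (53.975,32.285): [(36.7292, 47.9637) (34.681, 48.1244) (30.9341, 10.4457) (51.1018, 15.7829) (59.9455, 26.8571)]  |A|=623.6283
7. ⊥bis P4·P6 via (55.585,40.2): [(36.7292, 47.9637) (34.681, 48.1244) (30.9341, 10.4457) (51.1018, 15.7829) (59.9455, 26.8571)]  |A|=623.6283
8. ⊥bis P4·P7 via (50.71,32.365): [(34.1262, 42.5456) (30.9341, 10.4457) (51.1018, 15.7829) (59.8589, 26.7486)]  |A|=525.4269
9. ⊥bis P4·P8 via (31.025,42.985): [(34.1262, 42.5456) (30.9341, 10.4457) (51.1018, 15.7829) (59.8589, 26.7486)]  |A|=525.4269
10. ⊥bis P4·P9 via (24.595,29.92): [(34.1262, 42.5456) (30.9341, 10.4457) (51.1018, 15.7829) (59.8589, 26.7486)]  |A|=525.4269
11. canonical 4-gon: [(34.1262, 42.5456) (30.9341, 10.4457) (51.1018, 15.7829) (59.8589, 26.7486)]
12. shoelace: 525.4269

Area of P4's cell: 525.4269 (4 vertices)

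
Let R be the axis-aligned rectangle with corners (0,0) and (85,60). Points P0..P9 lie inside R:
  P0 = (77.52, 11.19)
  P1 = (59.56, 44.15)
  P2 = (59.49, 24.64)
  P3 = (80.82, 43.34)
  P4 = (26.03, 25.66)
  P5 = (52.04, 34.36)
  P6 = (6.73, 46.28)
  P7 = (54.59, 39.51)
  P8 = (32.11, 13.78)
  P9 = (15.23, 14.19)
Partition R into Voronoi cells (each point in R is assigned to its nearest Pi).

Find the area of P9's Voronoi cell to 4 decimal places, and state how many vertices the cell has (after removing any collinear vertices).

1. box [0,85]×[0,60]: [(0, 0) (85, 0) (85, 60) (0, 60)]
2. ⊥bis P9·P0 via (46.375,12.69): [(0, 0) (45.7638, 0) (48.6535, 60) (0, 60)]  |A|=2832.5209
3. ⊥bis P9·P1 via (37.395,29.17): [(0, 0) (45.7638, 0) (46.5185, 15.6704) (16.5588, 60) (0, 60)]  |A|=2121.1492
4. ⊥bis P9·P2 via (37.36,19.415): [(0, 0) (41.944, 0) (33.8014, 34.4873) (16.5588, 60) (0, 60)]  |A|=1948.5383
5. ⊥bis P9·P3 via (48.025,28.765): [(0, 0) (41.944, 0) (33.8014, 34.4873) (16.5588, 60) (0, 60)]  |A|=1948.5383
6. ⊥bis P9·P4 via (20.63,19.925): [(0, 39.3499) (0, 0) (41.7911, 0)]  |A|=822.2383
7. ⊥bis P9·P5 via (33.635,24.275): [(0, 39.3499) (0, 0) (41.7911, 0)]  |A|=822.2383
8. ⊥bis P9·P6 via (10.98,30.235): [(9.9657, 29.9663) (0, 27.3266) (0, 0) (41.7911, 0)]  |A|=762.3277
9. ⊥bis P9·P7 via (34.91,26.85): [(9.9657, 29.9663) (0, 27.3266) (0, 0) (41.7911, 0)]  |A|=762.3277
10. ⊥bis P9·P8 via (23.67,13.985): [(23.7431, 16.9938) (9.9657, 29.9663) (0, 27.3266) (0, 0) (23.3303, 0)]  |A|=605.4687
11. canonical 5-gon: [(23.7431, 16.9938) (9.9657, 29.9663) (0, 27.3266) (0, 0) (23.3303, 0)]
12. shoelace: 605.4687

Area of P9's cell: 605.4687 (5 vertices)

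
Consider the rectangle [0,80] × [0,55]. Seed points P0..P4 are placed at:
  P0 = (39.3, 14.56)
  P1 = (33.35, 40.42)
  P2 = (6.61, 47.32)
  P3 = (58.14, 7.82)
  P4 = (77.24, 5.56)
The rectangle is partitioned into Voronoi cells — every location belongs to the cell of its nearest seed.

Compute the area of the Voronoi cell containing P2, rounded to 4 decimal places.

1. box [0,80]×[0,55]: [(0, 0) (80, 0) (80, 55) (0, 55)]
2. ⊥bis P2·P0 via (22.955,30.94): [(0, 8.034) (47.0665, 55) (0, 55)]  |A|=1105.2619
3. ⊥bis P2·P1 via (19.98,43.87): [(0, 8.034) (14.4548, 22.458) (22.852, 55) (0, 55)]  |A|=711.2673
4. ⊥bis P2·P3 via (32.375,27.57): [(0, 8.034) (14.4548, 22.458) (22.852, 55) (0, 55)]  |A|=711.2673
5. ⊥bis P2·P4 via (41.925,26.44): [(0, 8.034) (14.4548, 22.458) (22.852, 55) (0, 55)]  |A|=711.2673
6. canonical 4-gon: [(0, 8.034) (14.4548, 22.458) (22.852, 55) (0, 55)]
7. shoelace: 711.2673

Area of P2's cell: 711.2673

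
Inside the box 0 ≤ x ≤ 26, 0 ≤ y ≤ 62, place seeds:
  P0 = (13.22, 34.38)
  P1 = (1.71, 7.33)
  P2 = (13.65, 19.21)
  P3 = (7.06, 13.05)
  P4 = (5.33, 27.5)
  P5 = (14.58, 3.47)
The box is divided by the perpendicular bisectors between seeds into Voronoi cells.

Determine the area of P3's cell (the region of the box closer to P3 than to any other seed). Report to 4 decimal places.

1. box [0,26]×[0,62]: [(0, 0) (26, 0) (26, 62) (0, 62)]
2. ⊥bis P3·P0 via (10.14,23.715): [(0, 26.6434) (0, 0) (26, 0) (26, 19.1347)]  |A|=595.1152
3. ⊥bis P3·P1 via (4.385,10.19): [(0, 26.6434) (0, 14.2914) (15.2797, 0) (26, 0) (26, 19.1347)]  |A|=485.9312
4. ⊥bis P3·P2 via (10.355,16.13): [(0.7227, 26.4347) (0, 26.6434) (0, 14.2914) (15.2797, 0) (25.4325, 0)]  |A|=236.5938
5. ⊥bis P3·P4 via (6.195,20.275): [(6.4517, 20.3057) (0, 19.5333) (0, 14.2914) (15.2797, 0) (25.4325, 0)]  |A|=212.0408
6. ⊥bis P3·P5 via (10.82,8.26): [(14.7949, 11.3802) (6.4517, 20.3057) (0, 19.5333) (0, 14.2914) (8.4432, 6.3943)]  |A|=116.9203
7. canonical 5-gon: [(14.7949, 11.3802) (6.4517, 20.3057) (0, 19.5333) (0, 14.2914) (8.4432, 6.3943)]
8. shoelace: 116.9203

Area of P3's cell: 116.9203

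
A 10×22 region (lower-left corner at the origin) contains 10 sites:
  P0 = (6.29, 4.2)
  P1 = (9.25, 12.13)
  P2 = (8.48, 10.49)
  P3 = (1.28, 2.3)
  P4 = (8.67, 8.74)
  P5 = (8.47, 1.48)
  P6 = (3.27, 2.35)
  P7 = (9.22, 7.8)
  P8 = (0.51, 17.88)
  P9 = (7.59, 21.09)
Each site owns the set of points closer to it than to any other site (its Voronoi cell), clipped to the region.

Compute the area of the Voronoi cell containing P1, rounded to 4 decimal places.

Area of P1's cell: 23.2795

1. box [0,10]×[0,22]: [(0, 0) (10, 0) (10, 22) (0, 22)]
2. ⊥bis P1·P0 via (7.77,8.165): [(0, 11.0653) (10, 7.3326) (10, 22) (0, 22)]  |A|=128.0105
3. ⊥bis P1·P2 via (8.865,11.31): [(0, 15.4722) (10, 10.7771) (10, 22) (0, 22)]  |A|=88.7534
4. ⊥bis P1·P3 via (5.265,7.215): [(0, 15.4722) (10, 10.7771) (10, 22) (0, 22)]  |A|=88.7534
5. ⊥bis P1·P4 via (8.96,10.435): [(0, 15.4722) (10, 10.7771) (10, 22) (0, 22)]  |A|=88.7534
6. ⊥bis P1·P5 via (8.86,6.805): [(0, 15.4722) (10, 10.7771) (10, 22) (0, 22)]  |A|=88.7534
7. ⊥bis P1·P6 via (6.26,7.24): [(0, 15.4722) (10, 10.7771) (10, 22) (0, 22)]  |A|=88.7534
8. ⊥bis P1·P7 via (9.235,9.965): [(0, 15.4722) (10, 10.7771) (10, 22) (0, 22)]  |A|=88.7534
9. ⊥bis P1·P8 via (4.88,15.005): [(3.9632, 13.6115) (10, 10.7771) (10, 22) (9.482, 22)]  |A|=36.048
10. ⊥bis P1·P9 via (8.42,16.61): [(5.5911, 16.0859) (3.9632, 13.6115) (10, 10.7771) (10, 16.9027)]  |A|=23.2795
11. canonical 4-gon: [(5.5911, 16.0859) (3.9632, 13.6115) (10, 10.7771) (10, 16.9027)]
12. shoelace: 23.2795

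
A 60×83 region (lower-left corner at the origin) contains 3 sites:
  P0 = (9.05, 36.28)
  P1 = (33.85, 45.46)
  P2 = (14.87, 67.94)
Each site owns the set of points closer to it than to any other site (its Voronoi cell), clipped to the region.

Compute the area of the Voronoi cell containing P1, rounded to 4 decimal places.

Area of P1's cell: 2425.9892

1. box [0,60]×[0,83]: [(0, 0) (60, 0) (60, 83) (0, 83)]
2. ⊥bis P1·P0 via (21.45,40.87): [(36.5785, 0) (60, 0) (60, 83) (5.8551, 83)]  |A|=3219.0057
3. ⊥bis P1·P2 via (24.36,56.7): [(17.6785, 51.0588) (36.5785, 0) (60, 0) (60, 83) (55.5098, 83)]  |A|=2425.9892
4. canonical 5-gon: [(17.6785, 51.0588) (36.5785, 0) (60, 0) (60, 83) (55.5098, 83)]
5. shoelace: 2425.9892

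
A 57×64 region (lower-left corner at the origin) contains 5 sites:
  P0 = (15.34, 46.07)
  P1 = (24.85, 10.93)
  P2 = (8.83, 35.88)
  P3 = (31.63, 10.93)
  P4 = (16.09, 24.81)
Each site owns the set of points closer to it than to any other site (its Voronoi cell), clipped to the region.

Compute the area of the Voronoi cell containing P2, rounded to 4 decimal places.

Area of P2's cell: 271.6597

1. box [0,57]×[0,64]: [(0, 0) (57, 0) (57, 64) (0, 64)]
2. ⊥bis P2·P0 via (12.085,40.975): [(0, 48.6956) (0, 0) (57, 0) (57, 12.2805)]  |A|=1737.8209
3. ⊥bis P2·P1 via (16.84,23.405): [(28.1849, 30.6894) (0, 48.6956) (0, 12.5923)]  |A|=508.7847
4. ⊥bis P2·P3 via (20.23,23.405): [(28.1849, 30.6894) (0, 48.6956) (0, 12.5923)]  |A|=508.7847
5. ⊥bis P2·P4 via (12.46,30.345): [(20.4854, 35.6083) (0, 48.6956) (0, 22.1734)]  |A|=271.6597
6. canonical 3-gon: [(20.4854, 35.6083) (0, 48.6956) (0, 22.1734)]
7. shoelace: 271.6597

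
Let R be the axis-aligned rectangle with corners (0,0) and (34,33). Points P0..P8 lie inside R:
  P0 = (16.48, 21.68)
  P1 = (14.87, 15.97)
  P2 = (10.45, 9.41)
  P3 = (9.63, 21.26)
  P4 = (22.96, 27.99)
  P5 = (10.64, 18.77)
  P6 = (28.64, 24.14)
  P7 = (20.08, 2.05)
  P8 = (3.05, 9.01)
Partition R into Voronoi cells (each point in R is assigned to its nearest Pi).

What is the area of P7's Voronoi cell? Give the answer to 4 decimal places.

Area of P7's cell: 205.9672

1. box [0,34]×[0,33]: [(0, 0) (34, 0) (34, 33) (0, 33)]
2. ⊥bis P7·P0 via (18.28,11.865): [(0, 8.5126) (0, 0) (34, 0) (34, 14.7479)]  |A|=395.4287
3. ⊥bis P7·P1 via (17.475,9.01): [(31.658, 14.3184) (0, 2.4694) (0, 0) (34, 0) (34, 14.7479)]  |A|=299.7718
4. ⊥bis P7·P2 via (15.265,5.73): [(31.658, 14.3184) (17.8908, 9.1656) (10.8857, 0) (34, 0) (34, 14.7479)]  |A|=227.7949
5. ⊥bis P7·P3 via (14.855,11.655): [(31.658, 14.3184) (17.8908, 9.1656) (10.8857, 0) (34, 0) (34, 14.7479)]  |A|=227.7949
6. ⊥bis P7·P4 via (21.52,15.02): [(30.7843, 13.9914) (17.8908, 9.1656) (10.8857, 0) (34, 0) (34, 13.6344)]  |A|=225.8092
7. ⊥bis P7·P5 via (15.36,10.41): [(30.7843, 13.9914) (17.8908, 9.1656) (10.8857, 0) (34, 0) (34, 13.6344)]  |A|=225.8092
8. ⊥bis P7·P6 via (24.36,13.095): [(26.3396, 12.3279) (17.8908, 9.1656) (10.8857, 0) (34, 0) (34, 9.3594)]  |A|=205.9672
9. ⊥bis P7·P8 via (11.565,5.53): [(26.3396, 12.3279) (17.8908, 9.1656) (10.8857, 0) (34, 0) (34, 9.3594)]  |A|=205.9672
10. canonical 5-gon: [(26.3396, 12.3279) (17.8908, 9.1656) (10.8857, 0) (34, 0) (34, 9.3594)]
11. shoelace: 205.9672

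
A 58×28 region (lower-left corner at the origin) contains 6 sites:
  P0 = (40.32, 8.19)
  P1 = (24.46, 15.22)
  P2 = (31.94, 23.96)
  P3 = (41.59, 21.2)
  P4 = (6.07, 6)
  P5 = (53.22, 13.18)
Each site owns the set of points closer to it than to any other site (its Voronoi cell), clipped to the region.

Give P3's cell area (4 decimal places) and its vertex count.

Area of P3's cell: 183.4511 (4 vertices)

1. box [0,58]×[0,28]: [(0, 0) (58, 0) (58, 28) (0, 28)]
2. ⊥bis P3·P0 via (40.955,14.695): [(0, 18.6929) (58, 13.0311) (58, 28) (0, 28)]  |A|=704.0032
3. ⊥bis P3·P1 via (33.025,18.21): [(34.0156, 15.3724) (58, 13.0311) (58, 28) (29.6074, 28)]  |A|=358.7753
4. ⊥bis P3·P2 via (36.765,22.58): [(34.6849, 15.3071) (58, 13.0311) (58, 28) (38.3152, 28)]  |A|=299.4298
5. ⊥bis P3·P4 via (23.83,13.6): [(34.6849, 15.3071) (58, 13.0311) (58, 28) (38.3152, 28)]  |A|=299.4298
6. ⊥bis P3·P5 via (47.405,17.19): [(34.6849, 15.3071) (45.3862, 14.2624) (54.8595, 28) (38.3152, 28)]  |A|=183.4511
7. canonical 4-gon: [(34.6849, 15.3071) (45.3862, 14.2624) (54.8595, 28) (38.3152, 28)]
8. shoelace: 183.4511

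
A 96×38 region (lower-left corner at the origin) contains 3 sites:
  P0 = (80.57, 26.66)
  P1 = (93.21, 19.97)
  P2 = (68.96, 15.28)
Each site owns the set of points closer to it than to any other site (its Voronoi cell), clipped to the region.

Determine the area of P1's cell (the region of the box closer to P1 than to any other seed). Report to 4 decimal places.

1. box [0,96]×[0,38]: [(0, 0) (96, 0) (96, 38) (0, 38)]
2. ⊥bis P1·P0 via (86.89,23.315): [(74.55, 0) (96, 0) (96, 38) (94.6624, 38)]  |A|=432.9648
3. ⊥bis P1·P2 via (81.085,17.625): [(81.8326, 13.7596) (84.4937, 0) (96, 0) (96, 38) (94.6624, 38)]  |A|=364.5543
4. canonical 5-gon: [(81.8326, 13.7596) (84.4937, 0) (96, 0) (96, 38) (94.6624, 38)]
5. shoelace: 364.5543

Area of P1's cell: 364.5543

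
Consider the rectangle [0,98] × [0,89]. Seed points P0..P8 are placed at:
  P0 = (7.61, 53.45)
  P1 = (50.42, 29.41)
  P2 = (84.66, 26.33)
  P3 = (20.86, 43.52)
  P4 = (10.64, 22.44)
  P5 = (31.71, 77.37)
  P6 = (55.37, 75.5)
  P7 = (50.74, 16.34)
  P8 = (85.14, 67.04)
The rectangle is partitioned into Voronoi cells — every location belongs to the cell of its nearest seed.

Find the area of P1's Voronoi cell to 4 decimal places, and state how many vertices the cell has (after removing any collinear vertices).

Area of P1's cell: 931.1923 (6 vertices)

1. box [0,98]×[0,89]: [(0, 0) (98, 0) (98, 89) (0, 89)]
2. ⊥bis P1·P0 via (29.015,41.43): [(5.7499, 0) (98, 0) (98, 89) (55.728, 89)]  |A|=5986.2324
3. ⊥bis P1·P2 via (67.54,27.87): [(5.7499, 0) (65.033, 0) (73.0388, 89) (55.728, 89)]  |A|=3408.4295
4. ⊥bis P1·P3 via (35.64,36.465): [(18.234, 0) (65.033, 0) (73.0388, 89) (60.7168, 89)]  |A|=2630.8883
5. ⊥bis P1·P4 via (30.53,25.925): [(30.5512, 25.8041) (35.0724, 0) (65.033, 0) (73.0388, 89) (60.7168, 89)]  |A|=2413.6383
6. ⊥bis P1·P5 via (41.065,53.39): [(44.3262, 54.6622) (30.5512, 25.8041) (35.0724, 0) (65.033, 0) (70.882, 65.0221)]  |A|=1894.8783
7. ⊥bis P1·P6 via (52.895,52.455): [(43.7418, 53.438) (30.5512, 25.8041) (35.0724, 0) (65.033, 0) (69.5902, 50.662)]  |A|=1694.2642
8. ⊥bis P1·P7 via (50.58,22.875): [(43.7418, 53.438) (30.5512, 25.8041) (31.1478, 22.3992) (67.1271, 23.2801) (69.5902, 50.662)]  |A|=940.8373
9. ⊥bis P1·P8 via (67.78,48.225): [(64.5524, 51.203) (43.7418, 53.438) (30.5512, 25.8041) (31.1478, 22.3992) (67.1271, 23.2801) (69.2491, 46.8695)]  |A|=931.1923
10. canonical 6-gon: [(64.5524, 51.203) (43.7418, 53.438) (30.5512, 25.8041) (31.1478, 22.3992) (67.1271, 23.2801) (69.2491, 46.8695)]
11. shoelace: 931.1923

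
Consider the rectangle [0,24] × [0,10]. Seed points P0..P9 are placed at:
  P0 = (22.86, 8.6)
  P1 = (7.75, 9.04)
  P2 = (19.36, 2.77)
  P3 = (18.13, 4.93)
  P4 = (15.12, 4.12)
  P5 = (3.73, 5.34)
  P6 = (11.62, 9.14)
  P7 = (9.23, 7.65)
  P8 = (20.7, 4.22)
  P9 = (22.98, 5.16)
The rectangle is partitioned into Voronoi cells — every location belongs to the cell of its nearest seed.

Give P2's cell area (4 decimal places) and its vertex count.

Area of P2's cell: 18.6292 (5 vertices)

1. box [0,24]×[0,10]: [(0, 0) (24, 0) (24, 10) (0, 10)]
2. ⊥bis P2·P0 via (21.11,5.685): [(0, 0) (24, 0) (24, 3.95) (13.9224, 10) (0, 10)]  |A|=209.5154
3. ⊥bis P2·P1 via (13.555,5.905): [(10.366, 0) (24, 0) (24, 3.95) (15.315, 9.164)]  |A|=79.6237
4. ⊥bis P2·P3 via (18.745,3.85): [(11.984, 0) (24, 0) (24, 3.95) (21.5274, 5.4344)]  |A|=37.5333
5. ⊥bis P2·P4 via (17.24,3.445): [(17.0642, 2.8929) (16.1431, 0) (24, 0) (24, 3.95) (21.5274, 5.4344)]  |A|=31.5174
6. ⊥bis P2·P5 via (11.545,4.055): [(17.0642, 2.8929) (16.1431, 0) (24, 0) (24, 3.95) (21.5274, 5.4344)]  |A|=31.5174
7. ⊥bis P2·P6 via (15.49,5.955): [(17.0642, 2.8929) (16.1431, 0) (24, 0) (24, 3.95) (21.5274, 5.4344)]  |A|=31.5174
8. ⊥bis P2·P7 via (14.295,5.21): [(17.0642, 2.8929) (16.1431, 0) (24, 0) (24, 3.95) (21.5274, 5.4344)]  |A|=31.5174
9. ⊥bis P2·P8 via (20.03,3.495): [(19.3024, 4.1674) (17.0642, 2.8929) (16.1431, 0) (23.8119, 0)]  |A|=18.6299
10. ⊥bis P2·P9 via (21.17,3.965): [(23.75, 0.0572) (19.3024, 4.1674) (17.0642, 2.8929) (16.1431, 0) (23.7878, 0)]  |A|=18.6292
11. canonical 5-gon: [(23.75, 0.0572) (19.3024, 4.1674) (17.0642, 2.8929) (16.1431, 0) (23.7878, 0)]
12. shoelace: 18.6292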